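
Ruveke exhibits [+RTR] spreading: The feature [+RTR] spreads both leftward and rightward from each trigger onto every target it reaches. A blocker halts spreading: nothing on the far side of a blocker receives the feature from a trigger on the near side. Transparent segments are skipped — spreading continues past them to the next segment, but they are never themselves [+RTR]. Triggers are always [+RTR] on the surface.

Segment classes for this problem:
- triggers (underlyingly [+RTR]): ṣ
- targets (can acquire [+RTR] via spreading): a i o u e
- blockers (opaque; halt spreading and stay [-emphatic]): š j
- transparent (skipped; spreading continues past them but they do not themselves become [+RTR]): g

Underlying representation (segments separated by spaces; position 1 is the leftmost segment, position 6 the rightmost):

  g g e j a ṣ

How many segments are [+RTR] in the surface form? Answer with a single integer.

2

From /ṣ/ at 6 rightward: word edge.
From /ṣ/ at 6 leftward: 5 /a/ → [+RTR]; 4 /j/ blocks.
Target with no active source: position 3 stays [-emphatic].
[+RTR] positions on the surface: 5 6.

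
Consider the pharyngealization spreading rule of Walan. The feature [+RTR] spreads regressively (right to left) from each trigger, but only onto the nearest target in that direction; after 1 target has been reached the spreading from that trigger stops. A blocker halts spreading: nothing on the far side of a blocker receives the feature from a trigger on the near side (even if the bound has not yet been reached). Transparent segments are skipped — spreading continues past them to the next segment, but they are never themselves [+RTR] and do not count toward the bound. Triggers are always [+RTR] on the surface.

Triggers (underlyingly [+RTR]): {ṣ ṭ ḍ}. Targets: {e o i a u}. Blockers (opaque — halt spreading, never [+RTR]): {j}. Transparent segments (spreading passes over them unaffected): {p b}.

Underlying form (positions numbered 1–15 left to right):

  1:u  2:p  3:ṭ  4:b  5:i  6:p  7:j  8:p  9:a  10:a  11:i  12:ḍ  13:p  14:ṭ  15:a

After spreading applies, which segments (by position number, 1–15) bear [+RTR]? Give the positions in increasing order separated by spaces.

1 3 11 12 14

From /ṭ/ at 3 leftward: 2 /p/ transparent; 1 /u/ → [+RTR]; bound reached.
From /ḍ/ at 12 leftward: 11 /i/ → [+RTR]; bound reached.
From /ṭ/ at 14 leftward: 13 /p/ transparent; 12 /ḍ/ is itself a trigger — this domain ends here.
Targets with no active source: positions 5 9 10 15 stay [-emphatic].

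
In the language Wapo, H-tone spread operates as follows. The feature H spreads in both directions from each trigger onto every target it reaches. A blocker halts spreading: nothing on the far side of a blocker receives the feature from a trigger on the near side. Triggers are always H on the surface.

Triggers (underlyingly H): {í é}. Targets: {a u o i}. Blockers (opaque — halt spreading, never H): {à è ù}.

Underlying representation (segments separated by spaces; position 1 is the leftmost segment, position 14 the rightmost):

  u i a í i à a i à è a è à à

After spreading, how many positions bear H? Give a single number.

5

From /í/ at 4 rightward: 5 /i/ → H; 6 /à/ blocks.
From /í/ at 4 leftward: 3 /a/ → H; 2 /i/ → H; 1 /u/ → H; word edge.
Targets with no active source: positions 7 8 11 stay [-high tone].
H positions on the surface: 1 2 3 4 5.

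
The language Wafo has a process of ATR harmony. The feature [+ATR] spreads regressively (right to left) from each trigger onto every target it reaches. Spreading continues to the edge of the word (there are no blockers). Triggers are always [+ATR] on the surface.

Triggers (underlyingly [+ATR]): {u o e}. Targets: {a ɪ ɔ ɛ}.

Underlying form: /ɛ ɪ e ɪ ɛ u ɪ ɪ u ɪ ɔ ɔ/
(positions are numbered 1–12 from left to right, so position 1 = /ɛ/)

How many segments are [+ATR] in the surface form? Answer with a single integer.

9

From /e/ at 3 leftward: 2 /ɪ/ → [+ATR]; 1 /ɛ/ → [+ATR]; word edge.
From /u/ at 6 leftward: 5 /ɛ/ → [+ATR]; 4 /ɪ/ → [+ATR]; 3 /e/ is itself a trigger — this domain ends here.
From /u/ at 9 leftward: 8 /ɪ/ → [+ATR]; 7 /ɪ/ → [+ATR]; 6 /u/ is itself a trigger — this domain ends here.
Targets with no active source: positions 10 11 12 stay [-ATR].
[+ATR] positions on the surface: 1 2 3 4 5 6 7 8 9.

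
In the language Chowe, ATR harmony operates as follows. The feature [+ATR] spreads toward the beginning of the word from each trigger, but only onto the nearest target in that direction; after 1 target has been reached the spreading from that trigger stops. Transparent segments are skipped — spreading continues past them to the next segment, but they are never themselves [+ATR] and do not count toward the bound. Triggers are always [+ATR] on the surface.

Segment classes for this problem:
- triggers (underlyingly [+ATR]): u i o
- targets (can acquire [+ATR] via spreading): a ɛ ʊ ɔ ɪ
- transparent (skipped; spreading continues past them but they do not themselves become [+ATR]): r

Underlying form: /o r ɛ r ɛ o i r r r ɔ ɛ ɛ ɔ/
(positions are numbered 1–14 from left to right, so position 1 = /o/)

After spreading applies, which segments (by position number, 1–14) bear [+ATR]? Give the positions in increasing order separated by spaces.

1 5 6 7

From /o/ at 1 leftward: word edge.
From /o/ at 6 leftward: 5 /ɛ/ → [+ATR]; bound reached.
From /i/ at 7 leftward: 6 /o/ is itself a trigger — this domain ends here.
Targets with no active source: positions 3 11 12 13 14 stay [-ATR].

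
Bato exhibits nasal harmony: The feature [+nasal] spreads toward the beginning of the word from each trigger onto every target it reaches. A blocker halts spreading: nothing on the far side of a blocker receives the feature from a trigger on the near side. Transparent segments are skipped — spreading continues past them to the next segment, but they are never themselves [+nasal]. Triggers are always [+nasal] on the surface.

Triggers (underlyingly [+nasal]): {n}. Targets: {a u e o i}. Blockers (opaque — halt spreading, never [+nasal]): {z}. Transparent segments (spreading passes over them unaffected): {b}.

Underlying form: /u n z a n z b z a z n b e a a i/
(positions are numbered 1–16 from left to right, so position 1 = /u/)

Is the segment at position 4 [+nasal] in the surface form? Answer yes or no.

From /n/ at 2 leftward: 1 /u/ → [+nasal]; word edge.
From /n/ at 5 leftward: 4 /a/ → [+nasal]; 3 /z/ blocks.
From /n/ at 11 leftward: 10 /z/ blocks.
Targets with no active source: positions 9 13 14 15 16 stay [-nasal].
[+nasal] positions on the surface: 1 2 4 5 11.

yes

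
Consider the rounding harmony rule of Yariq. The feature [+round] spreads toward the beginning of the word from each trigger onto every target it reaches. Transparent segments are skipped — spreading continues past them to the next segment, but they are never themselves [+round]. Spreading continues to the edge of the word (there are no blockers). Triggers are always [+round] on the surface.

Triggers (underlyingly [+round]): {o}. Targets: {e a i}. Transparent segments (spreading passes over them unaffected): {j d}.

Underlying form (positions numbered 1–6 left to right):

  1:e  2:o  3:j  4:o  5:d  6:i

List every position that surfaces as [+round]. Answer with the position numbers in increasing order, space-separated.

1 2 4

From /o/ at 2 leftward: 1 /e/ → [+round]; word edge.
From /o/ at 4 leftward: 3 /j/ transparent; 2 /o/ is itself a trigger — this domain ends here.
Target with no active source: position 6 stays [-round].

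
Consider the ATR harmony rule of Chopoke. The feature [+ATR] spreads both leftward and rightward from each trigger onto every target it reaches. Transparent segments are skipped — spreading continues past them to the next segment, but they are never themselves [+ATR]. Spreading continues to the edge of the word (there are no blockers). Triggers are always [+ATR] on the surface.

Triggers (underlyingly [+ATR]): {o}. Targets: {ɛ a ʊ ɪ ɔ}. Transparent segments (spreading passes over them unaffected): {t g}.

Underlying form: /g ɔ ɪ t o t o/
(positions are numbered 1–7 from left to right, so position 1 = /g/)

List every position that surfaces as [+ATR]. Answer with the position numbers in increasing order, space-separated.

2 3 5 7

From /o/ at 5 rightward: 6 /t/ transparent; 7 /o/ is itself a trigger — this domain ends here.
From /o/ at 5 leftward: 4 /t/ transparent; 3 /ɪ/ → [+ATR]; 2 /ɔ/ → [+ATR]; 1 /g/ transparent; word edge.
From /o/ at 7 rightward: word edge.
From /o/ at 7 leftward: 6 /t/ transparent; 5 /o/ is itself a trigger — this domain ends here.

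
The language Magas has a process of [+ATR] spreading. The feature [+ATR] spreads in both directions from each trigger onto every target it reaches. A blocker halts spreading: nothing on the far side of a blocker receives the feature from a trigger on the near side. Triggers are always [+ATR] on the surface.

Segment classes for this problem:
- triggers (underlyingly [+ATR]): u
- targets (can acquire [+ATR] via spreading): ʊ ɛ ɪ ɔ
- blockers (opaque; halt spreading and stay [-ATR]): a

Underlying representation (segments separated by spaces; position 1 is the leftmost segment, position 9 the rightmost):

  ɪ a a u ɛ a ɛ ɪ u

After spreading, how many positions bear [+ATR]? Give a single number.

5

From /u/ at 4 rightward: 5 /ɛ/ → [+ATR]; 6 /a/ blocks.
From /u/ at 4 leftward: 3 /a/ blocks.
From /u/ at 9 rightward: word edge.
From /u/ at 9 leftward: 8 /ɪ/ → [+ATR]; 7 /ɛ/ → [+ATR]; 6 /a/ blocks.
Target with no active source: position 1 stays [-ATR].
[+ATR] positions on the surface: 4 5 7 8 9.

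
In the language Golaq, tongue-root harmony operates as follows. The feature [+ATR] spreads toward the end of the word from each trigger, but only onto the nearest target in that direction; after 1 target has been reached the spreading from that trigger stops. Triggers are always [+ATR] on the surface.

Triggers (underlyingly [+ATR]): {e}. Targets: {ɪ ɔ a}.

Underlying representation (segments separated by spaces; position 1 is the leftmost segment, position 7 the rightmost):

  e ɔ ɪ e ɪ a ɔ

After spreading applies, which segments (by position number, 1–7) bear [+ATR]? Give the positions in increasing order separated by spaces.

1 2 4 5

From /e/ at 1 rightward: 2 /ɔ/ → [+ATR]; bound reached.
From /e/ at 4 rightward: 5 /ɪ/ → [+ATR]; bound reached.
Targets with no active source: positions 3 6 7 stay [-ATR].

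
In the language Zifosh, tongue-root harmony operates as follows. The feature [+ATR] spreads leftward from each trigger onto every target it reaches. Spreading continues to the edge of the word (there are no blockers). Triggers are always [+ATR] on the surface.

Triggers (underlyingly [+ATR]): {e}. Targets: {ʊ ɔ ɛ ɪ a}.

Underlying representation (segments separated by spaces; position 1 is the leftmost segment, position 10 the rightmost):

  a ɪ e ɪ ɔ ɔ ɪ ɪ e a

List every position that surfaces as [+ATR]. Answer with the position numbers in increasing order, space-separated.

1 2 3 4 5 6 7 8 9

From /e/ at 3 leftward: 2 /ɪ/ → [+ATR]; 1 /a/ → [+ATR]; word edge.
From /e/ at 9 leftward: 8 /ɪ/ → [+ATR]; 7 /ɪ/ → [+ATR]; 6 /ɔ/ → [+ATR]; 5 /ɔ/ → [+ATR]; 4 /ɪ/ → [+ATR]; 3 /e/ is itself a trigger — this domain ends here.
Target with no active source: position 10 stays [-ATR].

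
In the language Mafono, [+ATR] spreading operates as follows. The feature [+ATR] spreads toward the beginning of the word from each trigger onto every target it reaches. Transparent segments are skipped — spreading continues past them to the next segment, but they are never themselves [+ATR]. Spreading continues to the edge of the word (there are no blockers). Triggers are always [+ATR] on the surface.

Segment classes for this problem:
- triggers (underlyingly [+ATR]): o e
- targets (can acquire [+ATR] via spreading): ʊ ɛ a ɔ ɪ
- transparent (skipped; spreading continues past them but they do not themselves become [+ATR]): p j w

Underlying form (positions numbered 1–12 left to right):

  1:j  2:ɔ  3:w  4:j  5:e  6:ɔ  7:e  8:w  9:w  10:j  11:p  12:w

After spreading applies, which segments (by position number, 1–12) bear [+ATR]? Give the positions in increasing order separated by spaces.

From /e/ at 5 leftward: 4 /j/ transparent; 3 /w/ transparent; 2 /ɔ/ → [+ATR]; 1 /j/ transparent; word edge.
From /e/ at 7 leftward: 6 /ɔ/ → [+ATR]; 5 /e/ is itself a trigger — this domain ends here.

2 5 6 7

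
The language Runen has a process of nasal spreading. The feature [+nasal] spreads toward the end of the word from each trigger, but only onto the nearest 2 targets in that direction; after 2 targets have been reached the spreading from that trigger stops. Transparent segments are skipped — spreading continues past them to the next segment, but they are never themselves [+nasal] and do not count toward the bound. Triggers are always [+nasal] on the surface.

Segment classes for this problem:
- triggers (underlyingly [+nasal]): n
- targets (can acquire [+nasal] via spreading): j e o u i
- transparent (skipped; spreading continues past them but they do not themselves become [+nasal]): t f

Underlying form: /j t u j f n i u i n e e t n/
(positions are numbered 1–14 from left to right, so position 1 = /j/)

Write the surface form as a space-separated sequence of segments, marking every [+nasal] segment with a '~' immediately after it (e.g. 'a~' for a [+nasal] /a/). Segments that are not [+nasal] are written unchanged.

j t u j f n~ i~ u~ i n~ e~ e~ t n~

From /n/ at 6 rightward: 7 /i/ → [+nasal]; 8 /u/ → [+nasal]; bound reached.
From /n/ at 10 rightward: 11 /e/ → [+nasal]; 12 /e/ → [+nasal]; bound reached.
From /n/ at 14 rightward: word edge.
Targets with no active source: positions 1 3 4 9 stay [-nasal].
[+nasal] positions on the surface: 6 7 8 10 11 12 14.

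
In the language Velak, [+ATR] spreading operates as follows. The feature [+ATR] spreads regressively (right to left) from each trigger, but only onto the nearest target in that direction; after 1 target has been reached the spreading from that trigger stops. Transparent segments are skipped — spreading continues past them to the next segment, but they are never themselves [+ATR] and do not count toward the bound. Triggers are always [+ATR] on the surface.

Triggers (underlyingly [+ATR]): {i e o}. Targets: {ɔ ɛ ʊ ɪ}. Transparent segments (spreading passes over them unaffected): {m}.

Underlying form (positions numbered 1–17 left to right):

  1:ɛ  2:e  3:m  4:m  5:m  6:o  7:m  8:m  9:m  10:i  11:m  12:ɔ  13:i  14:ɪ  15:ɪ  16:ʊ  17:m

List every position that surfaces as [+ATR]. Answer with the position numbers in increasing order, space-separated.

From /e/ at 2 leftward: 1 /ɛ/ → [+ATR]; bound reached.
From /o/ at 6 leftward: 5 /m/ transparent; 4 /m/ transparent; 3 /m/ transparent; 2 /e/ is itself a trigger — this domain ends here.
From /i/ at 10 leftward: 9 /m/ transparent; 8 /m/ transparent; 7 /m/ transparent; 6 /o/ is itself a trigger — this domain ends here.
From /i/ at 13 leftward: 12 /ɔ/ → [+ATR]; bound reached.
Targets with no active source: positions 14 15 16 stay [-ATR].

1 2 6 10 12 13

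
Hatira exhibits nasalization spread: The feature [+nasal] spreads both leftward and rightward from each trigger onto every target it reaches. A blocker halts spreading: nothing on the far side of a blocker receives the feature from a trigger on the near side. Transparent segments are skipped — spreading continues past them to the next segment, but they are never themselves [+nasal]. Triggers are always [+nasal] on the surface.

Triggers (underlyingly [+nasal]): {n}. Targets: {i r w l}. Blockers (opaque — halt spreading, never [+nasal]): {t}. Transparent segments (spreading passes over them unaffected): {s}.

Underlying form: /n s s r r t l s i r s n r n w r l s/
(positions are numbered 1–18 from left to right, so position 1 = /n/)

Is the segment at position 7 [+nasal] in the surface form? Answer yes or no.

From /n/ at 1 rightward: 2 /s/ transparent; 3 /s/ transparent; 4 /r/ → [+nasal]; 5 /r/ → [+nasal]; 6 /t/ blocks.
From /n/ at 1 leftward: word edge.
From /n/ at 12 rightward: 13 /r/ → [+nasal]; 14 /n/ is itself a trigger — this domain ends here.
From /n/ at 12 leftward: 11 /s/ transparent; 10 /r/ → [+nasal]; 9 /i/ → [+nasal]; 8 /s/ transparent; 7 /l/ → [+nasal]; 6 /t/ blocks.
From /n/ at 14 rightward: 15 /w/ → [+nasal]; 16 /r/ → [+nasal]; 17 /l/ → [+nasal]; 18 /s/ transparent; word edge.
From /n/ at 14 leftward: 13 /r/ → [+nasal]; 12 /n/ is itself a trigger — this domain ends here.
[+nasal] positions on the surface: 1 4 5 7 9 10 12 13 14 15 16 17.

yes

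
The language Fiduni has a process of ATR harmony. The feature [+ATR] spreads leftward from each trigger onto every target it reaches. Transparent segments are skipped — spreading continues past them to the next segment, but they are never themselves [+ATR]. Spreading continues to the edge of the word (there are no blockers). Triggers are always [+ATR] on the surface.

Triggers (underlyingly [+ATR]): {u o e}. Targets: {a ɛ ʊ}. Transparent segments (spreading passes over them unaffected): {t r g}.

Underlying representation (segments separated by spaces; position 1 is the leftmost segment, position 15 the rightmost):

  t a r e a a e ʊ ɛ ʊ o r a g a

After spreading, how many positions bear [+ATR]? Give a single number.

From /e/ at 4 leftward: 3 /r/ transparent; 2 /a/ → [+ATR]; 1 /t/ transparent; word edge.
From /e/ at 7 leftward: 6 /a/ → [+ATR]; 5 /a/ → [+ATR]; 4 /e/ is itself a trigger — this domain ends here.
From /o/ at 11 leftward: 10 /ʊ/ → [+ATR]; 9 /ɛ/ → [+ATR]; 8 /ʊ/ → [+ATR]; 7 /e/ is itself a trigger — this domain ends here.
Targets with no active source: positions 13 15 stay [-ATR].
[+ATR] positions on the surface: 2 4 5 6 7 8 9 10 11.

9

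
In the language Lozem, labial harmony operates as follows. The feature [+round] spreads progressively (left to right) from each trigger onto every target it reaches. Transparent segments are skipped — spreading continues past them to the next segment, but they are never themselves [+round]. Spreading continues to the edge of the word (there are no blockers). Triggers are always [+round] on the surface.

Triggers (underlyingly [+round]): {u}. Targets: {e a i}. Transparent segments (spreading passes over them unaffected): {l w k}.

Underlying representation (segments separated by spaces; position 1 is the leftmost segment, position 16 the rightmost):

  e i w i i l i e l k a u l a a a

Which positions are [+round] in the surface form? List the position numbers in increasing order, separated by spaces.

12 14 15 16

From /u/ at 12 rightward: 13 /l/ transparent; 14 /a/ → [+round]; 15 /a/ → [+round]; 16 /a/ → [+round]; word edge.
Targets with no active source: positions 1 2 4 5 7 8 11 stay [-round].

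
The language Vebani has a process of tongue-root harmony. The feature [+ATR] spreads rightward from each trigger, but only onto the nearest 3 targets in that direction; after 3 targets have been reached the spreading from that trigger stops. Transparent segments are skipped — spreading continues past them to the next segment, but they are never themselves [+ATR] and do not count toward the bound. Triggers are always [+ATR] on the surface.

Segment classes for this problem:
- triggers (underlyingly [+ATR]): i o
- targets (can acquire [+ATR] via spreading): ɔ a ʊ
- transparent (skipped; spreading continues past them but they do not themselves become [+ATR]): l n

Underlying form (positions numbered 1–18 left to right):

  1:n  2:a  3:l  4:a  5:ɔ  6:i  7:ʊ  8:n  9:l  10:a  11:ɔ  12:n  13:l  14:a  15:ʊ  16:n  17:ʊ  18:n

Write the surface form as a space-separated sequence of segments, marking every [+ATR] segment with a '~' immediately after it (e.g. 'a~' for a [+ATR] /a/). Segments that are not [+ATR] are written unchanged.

n a l a ɔ i~ ʊ~ n l a~ ɔ~ n l a ʊ n ʊ n

From /i/ at 6 rightward: 7 /ʊ/ → [+ATR]; 8 /n/ transparent; 9 /l/ transparent; 10 /a/ → [+ATR]; 11 /ɔ/ → [+ATR]; bound reached.
Targets with no active source: positions 2 4 5 14 15 17 stay [-ATR].
[+ATR] positions on the surface: 6 7 10 11.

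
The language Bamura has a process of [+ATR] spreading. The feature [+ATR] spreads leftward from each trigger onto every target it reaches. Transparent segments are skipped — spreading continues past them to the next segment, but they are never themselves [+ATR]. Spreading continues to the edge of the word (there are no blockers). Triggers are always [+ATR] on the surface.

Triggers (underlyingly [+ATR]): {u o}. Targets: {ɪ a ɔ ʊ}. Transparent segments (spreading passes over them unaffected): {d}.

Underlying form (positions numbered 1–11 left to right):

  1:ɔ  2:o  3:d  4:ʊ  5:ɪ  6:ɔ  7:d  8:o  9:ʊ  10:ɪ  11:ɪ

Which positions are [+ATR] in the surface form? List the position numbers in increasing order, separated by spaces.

From /o/ at 2 leftward: 1 /ɔ/ → [+ATR]; word edge.
From /o/ at 8 leftward: 7 /d/ transparent; 6 /ɔ/ → [+ATR]; 5 /ɪ/ → [+ATR]; 4 /ʊ/ → [+ATR]; 3 /d/ transparent; 2 /o/ is itself a trigger — this domain ends here.
Targets with no active source: positions 9 10 11 stay [-ATR].

1 2 4 5 6 8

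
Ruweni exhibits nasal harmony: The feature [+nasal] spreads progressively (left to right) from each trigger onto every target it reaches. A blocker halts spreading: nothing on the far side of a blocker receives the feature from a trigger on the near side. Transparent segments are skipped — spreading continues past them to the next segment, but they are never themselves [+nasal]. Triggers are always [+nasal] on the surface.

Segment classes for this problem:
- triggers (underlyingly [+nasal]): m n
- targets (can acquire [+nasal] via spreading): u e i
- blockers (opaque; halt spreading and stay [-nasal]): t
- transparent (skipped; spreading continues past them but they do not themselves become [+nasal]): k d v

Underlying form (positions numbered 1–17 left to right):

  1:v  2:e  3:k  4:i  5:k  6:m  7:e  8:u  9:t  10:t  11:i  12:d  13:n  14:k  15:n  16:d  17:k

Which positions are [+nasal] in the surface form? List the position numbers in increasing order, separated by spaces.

From /m/ at 6 rightward: 7 /e/ → [+nasal]; 8 /u/ → [+nasal]; 9 /t/ blocks.
From /n/ at 13 rightward: 14 /k/ transparent; 15 /n/ is itself a trigger — this domain ends here.
From /n/ at 15 rightward: 16 /d/ transparent; 17 /k/ transparent; word edge.
Targets with no active source: positions 2 4 11 stay [-nasal].

6 7 8 13 15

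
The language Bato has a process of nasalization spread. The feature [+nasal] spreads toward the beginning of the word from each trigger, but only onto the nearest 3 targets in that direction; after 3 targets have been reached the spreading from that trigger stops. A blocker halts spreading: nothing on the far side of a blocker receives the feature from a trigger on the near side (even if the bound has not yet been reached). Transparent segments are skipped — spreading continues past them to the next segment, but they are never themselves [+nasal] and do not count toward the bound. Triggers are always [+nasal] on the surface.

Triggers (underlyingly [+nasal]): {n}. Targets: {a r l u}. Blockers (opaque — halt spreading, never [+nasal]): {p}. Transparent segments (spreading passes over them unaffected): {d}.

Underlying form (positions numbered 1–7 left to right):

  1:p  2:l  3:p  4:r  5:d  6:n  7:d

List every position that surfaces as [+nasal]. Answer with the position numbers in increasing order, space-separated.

4 6

From /n/ at 6 leftward: 5 /d/ transparent; 4 /r/ → [+nasal]; 3 /p/ blocks.
Target with no active source: position 2 stays [-nasal].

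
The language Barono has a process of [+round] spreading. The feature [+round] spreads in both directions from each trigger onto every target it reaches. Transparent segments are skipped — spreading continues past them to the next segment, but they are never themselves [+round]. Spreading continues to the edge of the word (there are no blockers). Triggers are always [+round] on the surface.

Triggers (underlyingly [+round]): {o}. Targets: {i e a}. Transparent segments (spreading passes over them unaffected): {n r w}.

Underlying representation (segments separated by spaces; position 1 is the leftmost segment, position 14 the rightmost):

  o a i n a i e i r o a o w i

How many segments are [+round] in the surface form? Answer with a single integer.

11

From /o/ at 1 rightward: 2 /a/ → [+round]; 3 /i/ → [+round]; 4 /n/ transparent; 5 /a/ → [+round]; 6 /i/ → [+round]; 7 /e/ → [+round]; 8 /i/ → [+round]; 9 /r/ transparent; 10 /o/ is itself a trigger — this domain ends here.
From /o/ at 1 leftward: word edge.
From /o/ at 10 rightward: 11 /a/ → [+round]; 12 /o/ is itself a trigger — this domain ends here.
From /o/ at 10 leftward: 9 /r/ transparent; 8 /i/ → [+round]; 7 /e/ → [+round]; 6 /i/ → [+round]; 5 /a/ → [+round]; 4 /n/ transparent; 3 /i/ → [+round]; 2 /a/ → [+round]; 1 /o/ is itself a trigger — this domain ends here.
From /o/ at 12 rightward: 13 /w/ transparent; 14 /i/ → [+round]; word edge.
From /o/ at 12 leftward: 11 /a/ → [+round]; 10 /o/ is itself a trigger — this domain ends here.
[+round] positions on the surface: 1 2 3 5 6 7 8 10 11 12 14.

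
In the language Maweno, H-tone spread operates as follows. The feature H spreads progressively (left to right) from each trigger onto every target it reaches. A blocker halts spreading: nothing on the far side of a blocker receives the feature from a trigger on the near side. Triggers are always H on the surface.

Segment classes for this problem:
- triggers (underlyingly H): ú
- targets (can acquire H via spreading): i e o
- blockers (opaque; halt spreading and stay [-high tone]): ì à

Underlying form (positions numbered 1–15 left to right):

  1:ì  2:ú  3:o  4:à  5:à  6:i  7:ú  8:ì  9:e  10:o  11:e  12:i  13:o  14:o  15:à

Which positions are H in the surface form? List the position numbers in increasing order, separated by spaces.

2 3 7

From /ú/ at 2 rightward: 3 /o/ → H; 4 /à/ blocks.
From /ú/ at 7 rightward: 8 /ì/ blocks.
Targets with no active source: positions 6 9 10 11 12 13 14 stay [-high tone].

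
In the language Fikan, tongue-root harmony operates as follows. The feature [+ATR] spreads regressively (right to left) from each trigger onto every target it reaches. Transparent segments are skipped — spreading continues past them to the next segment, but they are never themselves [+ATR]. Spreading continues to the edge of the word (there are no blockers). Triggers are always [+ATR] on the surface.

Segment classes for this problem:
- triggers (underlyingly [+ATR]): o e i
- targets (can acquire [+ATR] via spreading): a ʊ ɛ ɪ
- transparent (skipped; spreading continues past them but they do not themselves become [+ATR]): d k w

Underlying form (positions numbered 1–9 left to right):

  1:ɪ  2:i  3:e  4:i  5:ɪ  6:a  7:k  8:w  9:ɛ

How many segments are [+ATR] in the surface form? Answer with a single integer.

From /i/ at 2 leftward: 1 /ɪ/ → [+ATR]; word edge.
From /e/ at 3 leftward: 2 /i/ is itself a trigger — this domain ends here.
From /i/ at 4 leftward: 3 /e/ is itself a trigger — this domain ends here.
Targets with no active source: positions 5 6 9 stay [-ATR].
[+ATR] positions on the surface: 1 2 3 4.

4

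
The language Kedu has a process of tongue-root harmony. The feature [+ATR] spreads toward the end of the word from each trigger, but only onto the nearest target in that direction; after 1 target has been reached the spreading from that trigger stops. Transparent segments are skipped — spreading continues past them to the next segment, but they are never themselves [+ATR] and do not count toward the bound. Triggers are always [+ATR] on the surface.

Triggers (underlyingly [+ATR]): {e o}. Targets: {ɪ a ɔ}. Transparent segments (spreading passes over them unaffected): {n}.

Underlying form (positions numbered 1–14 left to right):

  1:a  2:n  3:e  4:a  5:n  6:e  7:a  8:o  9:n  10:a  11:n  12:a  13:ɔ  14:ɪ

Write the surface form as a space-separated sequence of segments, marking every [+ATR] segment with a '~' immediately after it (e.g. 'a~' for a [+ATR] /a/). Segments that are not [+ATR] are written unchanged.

a n e~ a~ n e~ a~ o~ n a~ n a ɔ ɪ

From /e/ at 3 rightward: 4 /a/ → [+ATR]; bound reached.
From /e/ at 6 rightward: 7 /a/ → [+ATR]; bound reached.
From /o/ at 8 rightward: 9 /n/ transparent; 10 /a/ → [+ATR]; bound reached.
Targets with no active source: positions 1 12 13 14 stay [-ATR].
[+ATR] positions on the surface: 3 4 6 7 8 10.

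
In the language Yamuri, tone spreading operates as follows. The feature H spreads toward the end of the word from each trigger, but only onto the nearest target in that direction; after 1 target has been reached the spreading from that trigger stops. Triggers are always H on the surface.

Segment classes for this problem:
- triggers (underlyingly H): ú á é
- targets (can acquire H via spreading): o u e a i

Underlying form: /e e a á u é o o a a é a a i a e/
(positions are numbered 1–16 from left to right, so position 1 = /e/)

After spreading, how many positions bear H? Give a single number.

6

From /á/ at 4 rightward: 5 /u/ → H; bound reached.
From /é/ at 6 rightward: 7 /o/ → H; bound reached.
From /é/ at 11 rightward: 12 /a/ → H; bound reached.
Targets with no active source: positions 1 2 3 8 9 10 13 14 15 16 stay [-high tone].
H positions on the surface: 4 5 6 7 11 12.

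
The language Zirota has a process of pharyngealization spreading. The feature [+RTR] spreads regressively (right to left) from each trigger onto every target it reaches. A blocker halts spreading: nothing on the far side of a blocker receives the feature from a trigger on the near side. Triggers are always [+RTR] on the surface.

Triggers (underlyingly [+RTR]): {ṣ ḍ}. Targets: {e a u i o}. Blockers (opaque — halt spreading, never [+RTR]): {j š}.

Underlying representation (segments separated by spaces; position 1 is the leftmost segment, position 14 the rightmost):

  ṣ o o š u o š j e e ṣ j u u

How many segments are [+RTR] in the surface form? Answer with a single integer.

4

From /ṣ/ at 1 leftward: word edge.
From /ṣ/ at 11 leftward: 10 /e/ → [+RTR]; 9 /e/ → [+RTR]; 8 /j/ blocks.
Targets with no active source: positions 2 3 5 6 13 14 stay [-emphatic].
[+RTR] positions on the surface: 1 9 10 11.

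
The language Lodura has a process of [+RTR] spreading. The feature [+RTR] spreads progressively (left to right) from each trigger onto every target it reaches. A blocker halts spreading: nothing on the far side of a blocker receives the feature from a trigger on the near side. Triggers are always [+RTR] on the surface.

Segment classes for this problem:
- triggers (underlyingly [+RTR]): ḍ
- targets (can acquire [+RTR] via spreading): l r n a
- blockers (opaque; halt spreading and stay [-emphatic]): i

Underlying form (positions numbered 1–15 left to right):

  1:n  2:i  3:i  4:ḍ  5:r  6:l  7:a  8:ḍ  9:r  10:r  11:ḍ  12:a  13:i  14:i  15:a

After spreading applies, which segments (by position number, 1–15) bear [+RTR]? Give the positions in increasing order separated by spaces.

4 5 6 7 8 9 10 11 12

From /ḍ/ at 4 rightward: 5 /r/ → [+RTR]; 6 /l/ → [+RTR]; 7 /a/ → [+RTR]; 8 /ḍ/ is itself a trigger — this domain ends here.
From /ḍ/ at 8 rightward: 9 /r/ → [+RTR]; 10 /r/ → [+RTR]; 11 /ḍ/ is itself a trigger — this domain ends here.
From /ḍ/ at 11 rightward: 12 /a/ → [+RTR]; 13 /i/ blocks.
Targets with no active source: positions 1 15 stay [-emphatic].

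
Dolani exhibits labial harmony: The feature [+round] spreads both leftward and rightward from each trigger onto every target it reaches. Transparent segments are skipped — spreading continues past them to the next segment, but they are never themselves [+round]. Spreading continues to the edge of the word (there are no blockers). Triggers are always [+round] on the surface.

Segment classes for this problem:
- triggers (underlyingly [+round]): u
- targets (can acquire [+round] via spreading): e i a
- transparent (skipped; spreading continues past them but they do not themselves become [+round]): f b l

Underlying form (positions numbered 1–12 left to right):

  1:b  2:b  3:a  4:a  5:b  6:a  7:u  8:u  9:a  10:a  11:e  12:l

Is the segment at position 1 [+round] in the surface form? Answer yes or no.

no

From /u/ at 7 rightward: 8 /u/ is itself a trigger — this domain ends here.
From /u/ at 7 leftward: 6 /a/ → [+round]; 5 /b/ transparent; 4 /a/ → [+round]; 3 /a/ → [+round]; 2 /b/ transparent; 1 /b/ transparent; word edge.
From /u/ at 8 rightward: 9 /a/ → [+round]; 10 /a/ → [+round]; 11 /e/ → [+round]; 12 /l/ transparent; word edge.
From /u/ at 8 leftward: 7 /u/ is itself a trigger — this domain ends here.
[+round] positions on the surface: 3 4 6 7 8 9 10 11.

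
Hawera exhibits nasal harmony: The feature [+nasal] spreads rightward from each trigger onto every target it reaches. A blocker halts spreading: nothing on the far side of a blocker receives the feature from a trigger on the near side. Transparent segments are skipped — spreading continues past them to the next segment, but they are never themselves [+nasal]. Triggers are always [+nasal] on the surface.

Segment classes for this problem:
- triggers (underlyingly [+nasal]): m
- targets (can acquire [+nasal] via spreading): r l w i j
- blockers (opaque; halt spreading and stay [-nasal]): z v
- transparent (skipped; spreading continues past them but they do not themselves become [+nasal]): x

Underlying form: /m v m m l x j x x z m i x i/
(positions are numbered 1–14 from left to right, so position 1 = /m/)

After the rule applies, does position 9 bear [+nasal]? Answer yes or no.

no

From /m/ at 1 rightward: 2 /v/ blocks.
From /m/ at 3 rightward: 4 /m/ is itself a trigger — this domain ends here.
From /m/ at 4 rightward: 5 /l/ → [+nasal]; 6 /x/ transparent; 7 /j/ → [+nasal]; 8 /x/ transparent; 9 /x/ transparent; 10 /z/ blocks.
From /m/ at 11 rightward: 12 /i/ → [+nasal]; 13 /x/ transparent; 14 /i/ → [+nasal]; word edge.
[+nasal] positions on the surface: 1 3 4 5 7 11 12 14.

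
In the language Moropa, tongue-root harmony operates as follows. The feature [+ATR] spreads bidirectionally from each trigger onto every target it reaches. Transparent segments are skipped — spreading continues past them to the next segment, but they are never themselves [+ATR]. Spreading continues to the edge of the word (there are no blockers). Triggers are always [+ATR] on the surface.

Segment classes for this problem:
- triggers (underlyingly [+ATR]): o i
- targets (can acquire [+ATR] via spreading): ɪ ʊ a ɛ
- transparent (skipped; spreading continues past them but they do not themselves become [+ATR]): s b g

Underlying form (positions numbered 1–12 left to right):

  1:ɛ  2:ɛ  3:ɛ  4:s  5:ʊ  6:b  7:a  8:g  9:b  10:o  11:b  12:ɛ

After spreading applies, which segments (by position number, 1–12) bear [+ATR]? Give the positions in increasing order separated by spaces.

1 2 3 5 7 10 12

From /o/ at 10 rightward: 11 /b/ transparent; 12 /ɛ/ → [+ATR]; word edge.
From /o/ at 10 leftward: 9 /b/ transparent; 8 /g/ transparent; 7 /a/ → [+ATR]; 6 /b/ transparent; 5 /ʊ/ → [+ATR]; 4 /s/ transparent; 3 /ɛ/ → [+ATR]; 2 /ɛ/ → [+ATR]; 1 /ɛ/ → [+ATR]; word edge.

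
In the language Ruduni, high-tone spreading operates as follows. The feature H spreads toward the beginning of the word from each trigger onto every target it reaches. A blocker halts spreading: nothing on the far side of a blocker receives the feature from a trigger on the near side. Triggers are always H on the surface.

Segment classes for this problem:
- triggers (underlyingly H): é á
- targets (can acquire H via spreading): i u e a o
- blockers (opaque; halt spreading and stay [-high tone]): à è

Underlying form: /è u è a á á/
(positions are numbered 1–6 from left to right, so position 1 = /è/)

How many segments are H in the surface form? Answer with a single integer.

From /á/ at 5 leftward: 4 /a/ → H; 3 /è/ blocks.
From /á/ at 6 leftward: 5 /á/ is itself a trigger — this domain ends here.
Target with no active source: position 2 stays [-high tone].
H positions on the surface: 4 5 6.

3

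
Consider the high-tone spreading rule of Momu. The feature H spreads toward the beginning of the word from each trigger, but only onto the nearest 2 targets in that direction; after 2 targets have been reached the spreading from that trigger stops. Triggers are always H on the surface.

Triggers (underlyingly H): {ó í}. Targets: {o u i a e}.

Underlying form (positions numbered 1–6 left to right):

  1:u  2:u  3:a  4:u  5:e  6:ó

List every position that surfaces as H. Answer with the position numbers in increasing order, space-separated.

4 5 6

From /ó/ at 6 leftward: 5 /e/ → H; 4 /u/ → H; bound reached.
Targets with no active source: positions 1 2 3 stay [-high tone].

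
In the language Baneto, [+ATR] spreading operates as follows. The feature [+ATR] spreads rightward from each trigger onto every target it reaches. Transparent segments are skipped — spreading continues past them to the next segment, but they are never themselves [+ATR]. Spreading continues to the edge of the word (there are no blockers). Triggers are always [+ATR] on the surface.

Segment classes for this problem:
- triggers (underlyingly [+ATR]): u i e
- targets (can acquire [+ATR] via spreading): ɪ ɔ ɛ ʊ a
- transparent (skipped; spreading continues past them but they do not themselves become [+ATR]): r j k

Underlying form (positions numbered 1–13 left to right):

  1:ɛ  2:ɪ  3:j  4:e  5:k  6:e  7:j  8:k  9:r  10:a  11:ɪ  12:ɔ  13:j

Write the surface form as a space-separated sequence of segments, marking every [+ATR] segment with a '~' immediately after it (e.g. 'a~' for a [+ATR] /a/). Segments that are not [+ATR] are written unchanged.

From /e/ at 4 rightward: 5 /k/ transparent; 6 /e/ is itself a trigger — this domain ends here.
From /e/ at 6 rightward: 7 /j/ transparent; 8 /k/ transparent; 9 /r/ transparent; 10 /a/ → [+ATR]; 11 /ɪ/ → [+ATR]; 12 /ɔ/ → [+ATR]; 13 /j/ transparent; word edge.
Targets with no active source: positions 1 2 stay [-ATR].
[+ATR] positions on the surface: 4 6 10 11 12.

ɛ ɪ j e~ k e~ j k r a~ ɪ~ ɔ~ j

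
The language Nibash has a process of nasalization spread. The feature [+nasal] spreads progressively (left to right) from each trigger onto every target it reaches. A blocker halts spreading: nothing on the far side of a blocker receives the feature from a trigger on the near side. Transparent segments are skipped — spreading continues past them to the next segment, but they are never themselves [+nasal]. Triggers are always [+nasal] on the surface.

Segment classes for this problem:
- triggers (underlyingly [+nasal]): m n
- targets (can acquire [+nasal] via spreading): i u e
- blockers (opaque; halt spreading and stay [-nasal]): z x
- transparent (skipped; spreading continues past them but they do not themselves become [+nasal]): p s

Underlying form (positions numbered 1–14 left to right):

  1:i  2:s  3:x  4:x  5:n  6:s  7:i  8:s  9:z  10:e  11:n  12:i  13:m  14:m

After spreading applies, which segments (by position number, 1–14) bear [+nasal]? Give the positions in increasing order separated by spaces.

From /n/ at 5 rightward: 6 /s/ transparent; 7 /i/ → [+nasal]; 8 /s/ transparent; 9 /z/ blocks.
From /n/ at 11 rightward: 12 /i/ → [+nasal]; 13 /m/ is itself a trigger — this domain ends here.
From /m/ at 13 rightward: 14 /m/ is itself a trigger — this domain ends here.
From /m/ at 14 rightward: word edge.
Targets with no active source: positions 1 10 stay [-nasal].

5 7 11 12 13 14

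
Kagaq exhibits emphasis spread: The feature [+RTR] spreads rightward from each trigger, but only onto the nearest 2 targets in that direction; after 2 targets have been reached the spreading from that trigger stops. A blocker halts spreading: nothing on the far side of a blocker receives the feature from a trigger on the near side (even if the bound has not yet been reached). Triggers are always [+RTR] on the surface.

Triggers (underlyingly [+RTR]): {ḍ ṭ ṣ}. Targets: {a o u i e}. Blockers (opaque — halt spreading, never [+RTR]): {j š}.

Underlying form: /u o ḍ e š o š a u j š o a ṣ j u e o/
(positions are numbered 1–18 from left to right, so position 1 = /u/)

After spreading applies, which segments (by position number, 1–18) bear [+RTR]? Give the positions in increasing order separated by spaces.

3 4 14

From /ḍ/ at 3 rightward: 4 /e/ → [+RTR]; 5 /š/ blocks.
From /ṣ/ at 14 rightward: 15 /j/ blocks.
Targets with no active source: positions 1 2 6 8 9 12 13 16 17 18 stay [-emphatic].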